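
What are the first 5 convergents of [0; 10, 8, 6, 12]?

Using the convergent recurrence p_i = a_i*p_{i-1} + p_{i-2}, q_i = a_i*q_{i-1} + q_{i-2} with p_{-2}=0, p_{-1}=1, q_{-2}=1, q_{-1}=0:
  i=0: a_0=0, p_0 = 0*1 + 0 = 0, q_0 = 0*0 + 1 = 1.
  i=1: a_1=10, p_1 = 10*0 + 1 = 1, q_1 = 10*1 + 0 = 10.
  i=2: a_2=8, p_2 = 8*1 + 0 = 8, q_2 = 8*10 + 1 = 81.
  i=3: a_3=6, p_3 = 6*8 + 1 = 49, q_3 = 6*81 + 10 = 496.
  i=4: a_4=12, p_4 = 12*49 + 8 = 596, q_4 = 12*496 + 81 = 6033.

0/1, 1/10, 8/81, 49/496, 596/6033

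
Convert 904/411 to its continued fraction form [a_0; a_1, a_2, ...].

Run the Euclidean algorithm on 904 and 411; the successive quotients are the partial quotients a_0, a_1, ... (each step inverts the fractional part left over by the previous one):
  904 = 2*411 + 82, so a_0 = 2.
  411 = 5*82 + 1, so a_1 = 5.
  82 = 82*1 + 0, so a_2 = 82.
The remainder reaches 0 after 3 divisions, so the expansion has 3 partial quotients, read off in order.

[2; 5, 82]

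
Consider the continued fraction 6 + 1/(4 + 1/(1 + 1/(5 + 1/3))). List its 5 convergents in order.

6/1, 25/4, 31/5, 180/29, 571/92

Using the convergent recurrence p_i = a_i*p_{i-1} + p_{i-2}, q_i = a_i*q_{i-1} + q_{i-2} with p_{-2}=0, p_{-1}=1, q_{-2}=1, q_{-1}=0:
  i=0: a_0=6, p_0 = 6*1 + 0 = 6, q_0 = 6*0 + 1 = 1.
  i=1: a_1=4, p_1 = 4*6 + 1 = 25, q_1 = 4*1 + 0 = 4.
  i=2: a_2=1, p_2 = 1*25 + 6 = 31, q_2 = 1*4 + 1 = 5.
  i=3: a_3=5, p_3 = 5*31 + 25 = 180, q_3 = 5*5 + 4 = 29.
  i=4: a_4=3, p_4 = 3*180 + 31 = 571, q_4 = 3*29 + 5 = 92.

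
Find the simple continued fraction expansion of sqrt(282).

Write x_i = (sqrt(282) + m_i)/d_i with (m_0, d_0) = (0, 1). a_0 = floor(sqrt(282)) = 16, since 16^2 = 256 <= 282 < 289 = 17^2.
Iterate m_{i+1} = d_i*a_i - m_i, d_{i+1} = (282 - m_{i+1}^2)/d_i, a_{i+1} = floor((a_0 + m_{i+1})/d_{i+1}):
  m_1 = 1*16 - 0 = 16, d_1 = (282 - 16^2)/1 = 26/1 = 26, a_1 = floor((16 + 16)/26) = 1.
  m_2 = 26*1 - 16 = 10, d_2 = (282 - 10^2)/26 = 182/26 = 7, a_2 = floor((16 + 10)/7) = 3.
  m_3 = 7*3 - 10 = 11, d_3 = (282 - 11^2)/7 = 161/7 = 23, a_3 = floor((16 + 11)/23) = 1.
  m_4 = 23*1 - 11 = 12, d_4 = (282 - 12^2)/23 = 138/23 = 6, a_4 = floor((16 + 12)/6) = 4.
  m_5 = 6*4 - 12 = 12, d_5 = (282 - 12^2)/6 = 138/6 = 23, a_5 = floor((16 + 12)/23) = 1.
  m_6 = 23*1 - 12 = 11, d_6 = (282 - 11^2)/23 = 161/23 = 7, a_6 = floor((16 + 11)/7) = 3.
  m_7 = 7*3 - 11 = 10, d_7 = (282 - 10^2)/7 = 182/7 = 26, a_7 = floor((16 + 10)/26) = 1.
  m_8 = 26*1 - 10 = 16, d_8 = (282 - 16^2)/26 = 26/26 = 1, a_8 = floor((16 + 16)/1) = 32.
  m_9 = 1*32 - 16 = 16, d_9 = (282 - 16^2)/1 = 26/1 = 26: (m_9, d_9) = (m_1, d_1) = (16, 26), so from here the quotients repeat a_1, ..., a_8; the period length is 8.
Hence the expansion of sqrt(282) is a_0 = 16 followed by the repeating block 1, 3, 1, 4, 1, 3, 1, 32 (period 8).

[16; (1, 3, 1, 4, 1, 3, 1, 32)]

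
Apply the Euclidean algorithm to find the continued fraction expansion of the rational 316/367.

Run the Euclidean algorithm on 316 and 367; the successive quotients are the partial quotients a_0, a_1, ... (each step inverts the fractional part left over by the previous one):
  316 = 0*367 + 316, so a_0 = 0.
  367 = 1*316 + 51, so a_1 = 1.
  316 = 6*51 + 10, so a_2 = 6.
  51 = 5*10 + 1, so a_3 = 5.
  10 = 10*1 + 0, so a_4 = 10.
The remainder reaches 0 after 5 divisions, so the expansion has 5 partial quotients, read off in order.

[0; 1, 6, 5, 10]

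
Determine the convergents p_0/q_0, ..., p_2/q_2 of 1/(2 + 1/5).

0/1, 1/2, 5/11

Using the convergent recurrence p_i = a_i*p_{i-1} + p_{i-2}, q_i = a_i*q_{i-1} + q_{i-2} with p_{-2}=0, p_{-1}=1, q_{-2}=1, q_{-1}=0:
  i=0: a_0=0, p_0 = 0*1 + 0 = 0, q_0 = 0*0 + 1 = 1.
  i=1: a_1=2, p_1 = 2*0 + 1 = 1, q_1 = 2*1 + 0 = 2.
  i=2: a_2=5, p_2 = 5*1 + 0 = 5, q_2 = 5*2 + 1 = 11.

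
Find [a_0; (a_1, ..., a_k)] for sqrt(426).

[20; (1, 1, 1, 3, 2, 6, 2, 3, 1, 1, 1, 40)]

Write x_i = (sqrt(426) + m_i)/d_i with (m_0, d_0) = (0, 1). a_0 = floor(sqrt(426)) = 20, since 20^2 = 400 <= 426 < 441 = 21^2.
Iterate m_{i+1} = d_i*a_i - m_i, d_{i+1} = (426 - m_{i+1}^2)/d_i, a_{i+1} = floor((a_0 + m_{i+1})/d_{i+1}):
  m_1 = 1*20 - 0 = 20, d_1 = (426 - 20^2)/1 = 26/1 = 26, a_1 = floor((20 + 20)/26) = 1.
  m_2 = 26*1 - 20 = 6, d_2 = (426 - 6^2)/26 = 390/26 = 15, a_2 = floor((20 + 6)/15) = 1.
  m_3 = 15*1 - 6 = 9, d_3 = (426 - 9^2)/15 = 345/15 = 23, a_3 = floor((20 + 9)/23) = 1.
  m_4 = 23*1 - 9 = 14, d_4 = (426 - 14^2)/23 = 230/23 = 10, a_4 = floor((20 + 14)/10) = 3.
  m_5 = 10*3 - 14 = 16, d_5 = (426 - 16^2)/10 = 170/10 = 17, a_5 = floor((20 + 16)/17) = 2.
  m_6 = 17*2 - 16 = 18, d_6 = (426 - 18^2)/17 = 102/17 = 6, a_6 = floor((20 + 18)/6) = 6.
  m_7 = 6*6 - 18 = 18, d_7 = (426 - 18^2)/6 = 102/6 = 17, a_7 = floor((20 + 18)/17) = 2.
  m_8 = 17*2 - 18 = 16, d_8 = (426 - 16^2)/17 = 170/17 = 10, a_8 = floor((20 + 16)/10) = 3.
  m_9 = 10*3 - 16 = 14, d_9 = (426 - 14^2)/10 = 230/10 = 23, a_9 = floor((20 + 14)/23) = 1.
  m_10 = 23*1 - 14 = 9, d_10 = (426 - 9^2)/23 = 345/23 = 15, a_10 = floor((20 + 9)/15) = 1.
  m_11 = 15*1 - 9 = 6, d_11 = (426 - 6^2)/15 = 390/15 = 26, a_11 = floor((20 + 6)/26) = 1.
  m_12 = 26*1 - 6 = 20, d_12 = (426 - 20^2)/26 = 26/26 = 1, a_12 = floor((20 + 20)/1) = 40.
  m_13 = 1*40 - 20 = 20, d_13 = (426 - 20^2)/1 = 26/1 = 26: (m_13, d_13) = (m_1, d_1) = (20, 26), so from here the quotients repeat a_1, ..., a_12; the period length is 12.
Hence the expansion of sqrt(426) is a_0 = 20 followed by the repeating block 1, 1, 1, 3, 2, 6, 2, 3, 1, 1, 1, 40 (period 12).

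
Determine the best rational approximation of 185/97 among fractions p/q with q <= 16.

Expand x = 185/97 as a continued fraction with the Euclidean algorithm:
  185 = 1*97 + 88, so a_0 = 1.
  97 = 1*88 + 9, so a_1 = 1.
  88 = 9*9 + 7, so a_2 = 9.
  9 = 1*7 + 2, so a_3 = 1.
  7 = 3*2 + 1, so a_4 = 3.
  2 = 2*1 + 0, so a_5 = 2.
so x = [1; 1, 9, 1, 3, 2].
Convergents (p_i = a_i*p_{i-1} + p_{i-2}, q_i = a_i*q_{i-1} + q_{i-2} with p_{-2}=0, p_{-1}=1, q_{-2}=1, q_{-1}=0), until the denominator exceeds 16:
  i=0: a_0=1, p_0 = 1*1 + 0 = 1, q_0 = 1*0 + 1 = 1.
  i=1: a_1=1, p_1 = 1*1 + 1 = 2, q_1 = 1*1 + 0 = 1.
  i=2: a_2=9, p_2 = 9*2 + 1 = 19, q_2 = 9*1 + 1 = 10.
  i=3: a_3=1, p_3 = 1*19 + 2 = 21, q_3 = 1*10 + 1 = 11.
  i=4: a_4=3, p_4 = 3*21 + 19 = 82, q_4 = 3*11 + 10 = 43.
q_4 = 43 > 16, so the last convergent with denominator <= 16 is p_3/q_3 = 21/11.
The closest fraction with denominator <= 16 is either p_3/q_3 or the intermediate fraction (k*p_3 + p_2)/(k*q_3 + q_2) with the largest k >= 1 whose denominator stays <= 16; these approach x as k grows, and every other convergent or intermediate fraction in range is farther away.
Largest k: floor((16 - q_2)/q_3) = floor((16 - 10)/11) = 0.
Since k = 0, no intermediate fraction beyond p_3/q_3 has denominator <= 16, so the convergent 21/11 is the closest (its error is |185*11 - 21*97|/(97*11) = 2/1067).

21/11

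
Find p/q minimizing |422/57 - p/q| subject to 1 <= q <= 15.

37/5

Expand x = 422/57 as a continued fraction with the Euclidean algorithm:
  422 = 7*57 + 23, so a_0 = 7.
  57 = 2*23 + 11, so a_1 = 2.
  23 = 2*11 + 1, so a_2 = 2.
  11 = 11*1 + 0, so a_3 = 11.
so x = [7; 2, 2, 11].
Convergents (p_i = a_i*p_{i-1} + p_{i-2}, q_i = a_i*q_{i-1} + q_{i-2} with p_{-2}=0, p_{-1}=1, q_{-2}=1, q_{-1}=0), until the denominator exceeds 15:
  i=0: a_0=7, p_0 = 7*1 + 0 = 7, q_0 = 7*0 + 1 = 1.
  i=1: a_1=2, p_1 = 2*7 + 1 = 15, q_1 = 2*1 + 0 = 2.
  i=2: a_2=2, p_2 = 2*15 + 7 = 37, q_2 = 2*2 + 1 = 5.
  i=3: a_3=11, p_3 = 11*37 + 15 = 422, q_3 = 11*5 + 2 = 57.
q_3 = 57 > 15, so the last convergent with denominator <= 15 is p_2/q_2 = 37/5.
The closest fraction with denominator <= 15 is either p_2/q_2 or the intermediate fraction (k*p_2 + p_1)/(k*q_2 + q_1) with the largest k >= 1 whose denominator stays <= 15; these approach x as k grows, and every other convergent or intermediate fraction in range is farther away.
Largest k: floor((15 - q_1)/q_2) = floor((15 - 2)/5) = 2.
That gives (2*37 + 15)/(2*5 + 2) = 89/12.
Compare the errors: |x - 37/5| = |422*5 - 37*57|/(57*5) = 1/285, and |x - 89/12| = |422*12 - 89*57|/(57*12) = 9/684.
Cross-multiplying, 1*684 = 684 < 2565 = 9*285, so 1/285 is smaller: the convergent 37/5 is closer to x than 89/12.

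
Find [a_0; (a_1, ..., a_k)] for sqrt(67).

[8; (5, 2, 1, 1, 7, 1, 1, 2, 5, 16)]

Write x_i = (sqrt(67) + m_i)/d_i with (m_0, d_0) = (0, 1). a_0 = floor(sqrt(67)) = 8, since 8^2 = 64 <= 67 < 81 = 9^2.
Iterate m_{i+1} = d_i*a_i - m_i, d_{i+1} = (67 - m_{i+1}^2)/d_i, a_{i+1} = floor((a_0 + m_{i+1})/d_{i+1}):
  m_1 = 1*8 - 0 = 8, d_1 = (67 - 8^2)/1 = 3/1 = 3, a_1 = floor((8 + 8)/3) = 5.
  m_2 = 3*5 - 8 = 7, d_2 = (67 - 7^2)/3 = 18/3 = 6, a_2 = floor((8 + 7)/6) = 2.
  m_3 = 6*2 - 7 = 5, d_3 = (67 - 5^2)/6 = 42/6 = 7, a_3 = floor((8 + 5)/7) = 1.
  m_4 = 7*1 - 5 = 2, d_4 = (67 - 2^2)/7 = 63/7 = 9, a_4 = floor((8 + 2)/9) = 1.
  m_5 = 9*1 - 2 = 7, d_5 = (67 - 7^2)/9 = 18/9 = 2, a_5 = floor((8 + 7)/2) = 7.
  m_6 = 2*7 - 7 = 7, d_6 = (67 - 7^2)/2 = 18/2 = 9, a_6 = floor((8 + 7)/9) = 1.
  m_7 = 9*1 - 7 = 2, d_7 = (67 - 2^2)/9 = 63/9 = 7, a_7 = floor((8 + 2)/7) = 1.
  m_8 = 7*1 - 2 = 5, d_8 = (67 - 5^2)/7 = 42/7 = 6, a_8 = floor((8 + 5)/6) = 2.
  m_9 = 6*2 - 5 = 7, d_9 = (67 - 7^2)/6 = 18/6 = 3, a_9 = floor((8 + 7)/3) = 5.
  m_10 = 3*5 - 7 = 8, d_10 = (67 - 8^2)/3 = 3/3 = 1, a_10 = floor((8 + 8)/1) = 16.
  m_11 = 1*16 - 8 = 8, d_11 = (67 - 8^2)/1 = 3/1 = 3: (m_11, d_11) = (m_1, d_1) = (8, 3), so from here the quotients repeat a_1, ..., a_10; the period length is 10.
Hence the expansion of sqrt(67) is a_0 = 8 followed by the repeating block 5, 2, 1, 1, 7, 1, 1, 2, 5, 16 (period 10).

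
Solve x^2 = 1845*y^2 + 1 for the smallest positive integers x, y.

First expand sqrt(1845) as a continued fraction. With x_i = (sqrt(1845) + m_i)/d_i and (m_0, d_0) = (0, 1): a_0 = floor(sqrt(1845)) = 42, since 42^2 = 1764 <= 1845 < 1849 = 43^2.
Iterate m_{i+1} = d_i*a_i - m_i, d_{i+1} = (1845 - m_{i+1}^2)/d_i, a_{i+1} = floor((a_0 + m_{i+1})/d_{i+1}):
  m_1 = 1*42 - 0 = 42, d_1 = (1845 - 42^2)/1 = 81/1 = 81, a_1 = floor((42 + 42)/81) = 1.
  m_2 = 81*1 - 42 = 39, d_2 = (1845 - 39^2)/81 = 324/81 = 4, a_2 = floor((42 + 39)/4) = 20.
  m_3 = 4*20 - 39 = 41, d_3 = (1845 - 41^2)/4 = 164/4 = 41, a_3 = floor((42 + 41)/41) = 2.
  m_4 = 41*2 - 41 = 41, d_4 = (1845 - 41^2)/41 = 164/41 = 4, a_4 = floor((42 + 41)/4) = 20.
  m_5 = 4*20 - 41 = 39, d_5 = (1845 - 39^2)/4 = 324/4 = 81, a_5 = floor((42 + 39)/81) = 1.
  m_6 = 81*1 - 39 = 42, d_6 = (1845 - 42^2)/81 = 81/81 = 1, a_6 = floor((42 + 42)/1) = 84.
  m_7 = 1*84 - 42 = 42, d_7 = (1845 - 42^2)/1 = 81/1 = 81: (m_7, d_7) = (m_1, d_1) = (42, 81), so from here the quotients repeat a_1, ..., a_6; the period length is 6.
So sqrt(1845) = [42; (1, 20, 2, 20, 1, 84)] with period length k = 6.
k is even, so the fundamental solution of x^2 - 1845y^2 = 1 is (p_{k-1}, q_{k-1}) = (p_5, q_5); compute convergents through index 5.
Convergents (p_i = a_i*p_{i-1} + p_{i-2}, q_i = a_i*q_{i-1} + q_{i-2} with p_{-2}=0, p_{-1}=1, q_{-2}=1, q_{-1}=0):
  i=0: a_0=42, p_0 = 42*1 + 0 = 42, q_0 = 42*0 + 1 = 1.
  i=1: a_1=1, p_1 = 1*42 + 1 = 43, q_1 = 1*1 + 0 = 1.
  i=2: a_2=20, p_2 = 20*43 + 42 = 902, q_2 = 20*1 + 1 = 21.
  i=3: a_3=2, p_3 = 2*902 + 43 = 1847, q_3 = 2*21 + 1 = 43.
  i=4: a_4=20, p_4 = 20*1847 + 902 = 37842, q_4 = 20*43 + 21 = 881.
  i=5: a_5=1, p_5 = 1*37842 + 1847 = 39689, q_5 = 1*881 + 43 = 924.
Check: 39689^2 - 1845*924^2 = 1575216721 - 1575216720 = 1, so (x, y) = (39689, 924) solves the equation, and by the theorem it is the least positive solution.

(x, y) = (39689, 924)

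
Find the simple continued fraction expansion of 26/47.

Run the Euclidean algorithm on 26 and 47; the successive quotients are the partial quotients a_0, a_1, ... (each step inverts the fractional part left over by the previous one):
  26 = 0*47 + 26, so a_0 = 0.
  47 = 1*26 + 21, so a_1 = 1.
  26 = 1*21 + 5, so a_2 = 1.
  21 = 4*5 + 1, so a_3 = 4.
  5 = 5*1 + 0, so a_4 = 5.
The remainder reaches 0 after 5 divisions, so the expansion has 5 partial quotients, read off in order.

[0; 1, 1, 4, 5]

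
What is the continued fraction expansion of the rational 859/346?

Run the Euclidean algorithm on 859 and 346; the successive quotients are the partial quotients a_0, a_1, ... (each step inverts the fractional part left over by the previous one):
  859 = 2*346 + 167, so a_0 = 2.
  346 = 2*167 + 12, so a_1 = 2.
  167 = 13*12 + 11, so a_2 = 13.
  12 = 1*11 + 1, so a_3 = 1.
  11 = 11*1 + 0, so a_4 = 11.
The remainder reaches 0 after 5 divisions, so the expansion has 5 partial quotients, read off in order.

[2; 2, 13, 1, 11]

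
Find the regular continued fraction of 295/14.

Run the Euclidean algorithm on 295 and 14; the successive quotients are the partial quotients a_0, a_1, ... (each step inverts the fractional part left over by the previous one):
  295 = 21*14 + 1, so a_0 = 21.
  14 = 14*1 + 0, so a_1 = 14.
The remainder reaches 0 after 2 divisions, so the expansion has 2 partial quotients, read off in order.

[21; 14]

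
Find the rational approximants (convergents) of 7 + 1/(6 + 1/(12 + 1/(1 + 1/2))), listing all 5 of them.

Using the convergent recurrence p_i = a_i*p_{i-1} + p_{i-2}, q_i = a_i*q_{i-1} + q_{i-2} with p_{-2}=0, p_{-1}=1, q_{-2}=1, q_{-1}=0:
  i=0: a_0=7, p_0 = 7*1 + 0 = 7, q_0 = 7*0 + 1 = 1.
  i=1: a_1=6, p_1 = 6*7 + 1 = 43, q_1 = 6*1 + 0 = 6.
  i=2: a_2=12, p_2 = 12*43 + 7 = 523, q_2 = 12*6 + 1 = 73.
  i=3: a_3=1, p_3 = 1*523 + 43 = 566, q_3 = 1*73 + 6 = 79.
  i=4: a_4=2, p_4 = 2*566 + 523 = 1655, q_4 = 2*79 + 73 = 231.

7/1, 43/6, 523/73, 566/79, 1655/231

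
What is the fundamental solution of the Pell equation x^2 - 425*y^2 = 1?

First expand sqrt(425) as a continued fraction. With x_i = (sqrt(425) + m_i)/d_i and (m_0, d_0) = (0, 1): a_0 = floor(sqrt(425)) = 20, since 20^2 = 400 <= 425 < 441 = 21^2.
Iterate m_{i+1} = d_i*a_i - m_i, d_{i+1} = (425 - m_{i+1}^2)/d_i, a_{i+1} = floor((a_0 + m_{i+1})/d_{i+1}):
  m_1 = 1*20 - 0 = 20, d_1 = (425 - 20^2)/1 = 25/1 = 25, a_1 = floor((20 + 20)/25) = 1.
  m_2 = 25*1 - 20 = 5, d_2 = (425 - 5^2)/25 = 400/25 = 16, a_2 = floor((20 + 5)/16) = 1.
  m_3 = 16*1 - 5 = 11, d_3 = (425 - 11^2)/16 = 304/16 = 19, a_3 = floor((20 + 11)/19) = 1.
  m_4 = 19*1 - 11 = 8, d_4 = (425 - 8^2)/19 = 361/19 = 19, a_4 = floor((20 + 8)/19) = 1.
  m_5 = 19*1 - 8 = 11, d_5 = (425 - 11^2)/19 = 304/19 = 16, a_5 = floor((20 + 11)/16) = 1.
  m_6 = 16*1 - 11 = 5, d_6 = (425 - 5^2)/16 = 400/16 = 25, a_6 = floor((20 + 5)/25) = 1.
  m_7 = 25*1 - 5 = 20, d_7 = (425 - 20^2)/25 = 25/25 = 1, a_7 = floor((20 + 20)/1) = 40.
  m_8 = 1*40 - 20 = 20, d_8 = (425 - 20^2)/1 = 25/1 = 25: (m_8, d_8) = (m_1, d_1) = (20, 25), so from here the quotients repeat a_1, ..., a_7; the period length is 7.
So sqrt(425) = [20; (1, 1, 1, 1, 1, 1, 40)] with period length k = 7.
k is odd, so (p_{k-1}, q_{k-1}) only solves x^2 - 425y^2 = -1 and the fundamental solution of x^2 - 425y^2 = 1 is (p_{2k-1}, q_{2k-1}) = (p_13, q_13); compute convergents through index 13, running through the period twice.
Convergents (p_i = a_i*p_{i-1} + p_{i-2}, q_i = a_i*q_{i-1} + q_{i-2} with p_{-2}=0, p_{-1}=1, q_{-2}=1, q_{-1}=0):
  i=0: a_0=20, p_0 = 20*1 + 0 = 20, q_0 = 20*0 + 1 = 1.
  i=1: a_1=1, p_1 = 1*20 + 1 = 21, q_1 = 1*1 + 0 = 1.
  i=2: a_2=1, p_2 = 1*21 + 20 = 41, q_2 = 1*1 + 1 = 2.
  i=3: a_3=1, p_3 = 1*41 + 21 = 62, q_3 = 1*2 + 1 = 3.
  i=4: a_4=1, p_4 = 1*62 + 41 = 103, q_4 = 1*3 + 2 = 5.
  i=5: a_5=1, p_5 = 1*103 + 62 = 165, q_5 = 1*5 + 3 = 8.
  i=6: a_6=1, p_6 = 1*165 + 103 = 268, q_6 = 1*8 + 5 = 13.
  i=7: a_7=40, p_7 = 40*268 + 165 = 10885, q_7 = 40*13 + 8 = 528.
  i=8: a_8=1, p_8 = 1*10885 + 268 = 11153, q_8 = 1*528 + 13 = 541.
  i=9: a_9=1, p_9 = 1*11153 + 10885 = 22038, q_9 = 1*541 + 528 = 1069.
  i=10: a_10=1, p_10 = 1*22038 + 11153 = 33191, q_10 = 1*1069 + 541 = 1610.
  i=11: a_11=1, p_11 = 1*33191 + 22038 = 55229, q_11 = 1*1610 + 1069 = 2679.
  i=12: a_12=1, p_12 = 1*55229 + 33191 = 88420, q_12 = 1*2679 + 1610 = 4289.
  i=13: a_13=1, p_13 = 1*88420 + 55229 = 143649, q_13 = 1*4289 + 2679 = 6968.
Indeed p_6^2 - 425*q_6^2 = 71824 - 71825 = -1, not +1.
Check: 143649^2 - 425*6968^2 = 20635035201 - 20635035200 = 1, so (x, y) = (143649, 6968) solves the equation, and by the theorem it is the least positive solution.

(x, y) = (143649, 6968)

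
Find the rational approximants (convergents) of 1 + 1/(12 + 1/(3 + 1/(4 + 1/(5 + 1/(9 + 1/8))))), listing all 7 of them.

Using the convergent recurrence p_i = a_i*p_{i-1} + p_{i-2}, q_i = a_i*q_{i-1} + q_{i-2} with p_{-2}=0, p_{-1}=1, q_{-2}=1, q_{-1}=0:
  i=0: a_0=1, p_0 = 1*1 + 0 = 1, q_0 = 1*0 + 1 = 1.
  i=1: a_1=12, p_1 = 12*1 + 1 = 13, q_1 = 12*1 + 0 = 12.
  i=2: a_2=3, p_2 = 3*13 + 1 = 40, q_2 = 3*12 + 1 = 37.
  i=3: a_3=4, p_3 = 4*40 + 13 = 173, q_3 = 4*37 + 12 = 160.
  i=4: a_4=5, p_4 = 5*173 + 40 = 905, q_4 = 5*160 + 37 = 837.
  i=5: a_5=9, p_5 = 9*905 + 173 = 8318, q_5 = 9*837 + 160 = 7693.
  i=6: a_6=8, p_6 = 8*8318 + 905 = 67449, q_6 = 8*7693 + 837 = 62381.

1/1, 13/12, 40/37, 173/160, 905/837, 8318/7693, 67449/62381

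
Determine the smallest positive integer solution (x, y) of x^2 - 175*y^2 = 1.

(x, y) = (2024, 153)

First expand sqrt(175) as a continued fraction. With x_i = (sqrt(175) + m_i)/d_i and (m_0, d_0) = (0, 1): a_0 = floor(sqrt(175)) = 13, since 13^2 = 169 <= 175 < 196 = 14^2.
Iterate m_{i+1} = d_i*a_i - m_i, d_{i+1} = (175 - m_{i+1}^2)/d_i, a_{i+1} = floor((a_0 + m_{i+1})/d_{i+1}):
  m_1 = 1*13 - 0 = 13, d_1 = (175 - 13^2)/1 = 6/1 = 6, a_1 = floor((13 + 13)/6) = 4.
  m_2 = 6*4 - 13 = 11, d_2 = (175 - 11^2)/6 = 54/6 = 9, a_2 = floor((13 + 11)/9) = 2.
  m_3 = 9*2 - 11 = 7, d_3 = (175 - 7^2)/9 = 126/9 = 14, a_3 = floor((13 + 7)/14) = 1.
  m_4 = 14*1 - 7 = 7, d_4 = (175 - 7^2)/14 = 126/14 = 9, a_4 = floor((13 + 7)/9) = 2.
  m_5 = 9*2 - 7 = 11, d_5 = (175 - 11^2)/9 = 54/9 = 6, a_5 = floor((13 + 11)/6) = 4.
  m_6 = 6*4 - 11 = 13, d_6 = (175 - 13^2)/6 = 6/6 = 1, a_6 = floor((13 + 13)/1) = 26.
  m_7 = 1*26 - 13 = 13, d_7 = (175 - 13^2)/1 = 6/1 = 6: (m_7, d_7) = (m_1, d_1) = (13, 6), so from here the quotients repeat a_1, ..., a_6; the period length is 6.
So sqrt(175) = [13; (4, 2, 1, 2, 4, 26)] with period length k = 6.
k is even, so the fundamental solution of x^2 - 175y^2 = 1 is (p_{k-1}, q_{k-1}) = (p_5, q_5); compute convergents through index 5.
Convergents (p_i = a_i*p_{i-1} + p_{i-2}, q_i = a_i*q_{i-1} + q_{i-2} with p_{-2}=0, p_{-1}=1, q_{-2}=1, q_{-1}=0):
  i=0: a_0=13, p_0 = 13*1 + 0 = 13, q_0 = 13*0 + 1 = 1.
  i=1: a_1=4, p_1 = 4*13 + 1 = 53, q_1 = 4*1 + 0 = 4.
  i=2: a_2=2, p_2 = 2*53 + 13 = 119, q_2 = 2*4 + 1 = 9.
  i=3: a_3=1, p_3 = 1*119 + 53 = 172, q_3 = 1*9 + 4 = 13.
  i=4: a_4=2, p_4 = 2*172 + 119 = 463, q_4 = 2*13 + 9 = 35.
  i=5: a_5=4, p_5 = 4*463 + 172 = 2024, q_5 = 4*35 + 13 = 153.
Check: 2024^2 - 175*153^2 = 4096576 - 4096575 = 1, so (x, y) = (2024, 153) solves the equation, and by the theorem it is the least positive solution.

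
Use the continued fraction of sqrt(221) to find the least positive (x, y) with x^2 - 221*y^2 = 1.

First expand sqrt(221) as a continued fraction. With x_i = (sqrt(221) + m_i)/d_i and (m_0, d_0) = (0, 1): a_0 = floor(sqrt(221)) = 14, since 14^2 = 196 <= 221 < 225 = 15^2.
Iterate m_{i+1} = d_i*a_i - m_i, d_{i+1} = (221 - m_{i+1}^2)/d_i, a_{i+1} = floor((a_0 + m_{i+1})/d_{i+1}):
  m_1 = 1*14 - 0 = 14, d_1 = (221 - 14^2)/1 = 25/1 = 25, a_1 = floor((14 + 14)/25) = 1.
  m_2 = 25*1 - 14 = 11, d_2 = (221 - 11^2)/25 = 100/25 = 4, a_2 = floor((14 + 11)/4) = 6.
  m_3 = 4*6 - 11 = 13, d_3 = (221 - 13^2)/4 = 52/4 = 13, a_3 = floor((14 + 13)/13) = 2.
  m_4 = 13*2 - 13 = 13, d_4 = (221 - 13^2)/13 = 52/13 = 4, a_4 = floor((14 + 13)/4) = 6.
  m_5 = 4*6 - 13 = 11, d_5 = (221 - 11^2)/4 = 100/4 = 25, a_5 = floor((14 + 11)/25) = 1.
  m_6 = 25*1 - 11 = 14, d_6 = (221 - 14^2)/25 = 25/25 = 1, a_6 = floor((14 + 14)/1) = 28.
  m_7 = 1*28 - 14 = 14, d_7 = (221 - 14^2)/1 = 25/1 = 25: (m_7, d_7) = (m_1, d_1) = (14, 25), so from here the quotients repeat a_1, ..., a_6; the period length is 6.
So sqrt(221) = [14; (1, 6, 2, 6, 1, 28)] with period length k = 6.
k is even, so the fundamental solution of x^2 - 221y^2 = 1 is (p_{k-1}, q_{k-1}) = (p_5, q_5); compute convergents through index 5.
Convergents (p_i = a_i*p_{i-1} + p_{i-2}, q_i = a_i*q_{i-1} + q_{i-2} with p_{-2}=0, p_{-1}=1, q_{-2}=1, q_{-1}=0):
  i=0: a_0=14, p_0 = 14*1 + 0 = 14, q_0 = 14*0 + 1 = 1.
  i=1: a_1=1, p_1 = 1*14 + 1 = 15, q_1 = 1*1 + 0 = 1.
  i=2: a_2=6, p_2 = 6*15 + 14 = 104, q_2 = 6*1 + 1 = 7.
  i=3: a_3=2, p_3 = 2*104 + 15 = 223, q_3 = 2*7 + 1 = 15.
  i=4: a_4=6, p_4 = 6*223 + 104 = 1442, q_4 = 6*15 + 7 = 97.
  i=5: a_5=1, p_5 = 1*1442 + 223 = 1665, q_5 = 1*97 + 15 = 112.
Check: 1665^2 - 221*112^2 = 2772225 - 2772224 = 1, so (x, y) = (1665, 112) solves the equation, and by the theorem it is the least positive solution.

(x, y) = (1665, 112)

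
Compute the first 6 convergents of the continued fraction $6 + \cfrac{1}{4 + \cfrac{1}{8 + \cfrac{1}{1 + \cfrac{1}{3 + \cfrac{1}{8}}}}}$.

Using the convergent recurrence p_i = a_i*p_{i-1} + p_{i-2}, q_i = a_i*q_{i-1} + q_{i-2} with p_{-2}=0, p_{-1}=1, q_{-2}=1, q_{-1}=0:
  i=0: a_0=6, p_0 = 6*1 + 0 = 6, q_0 = 6*0 + 1 = 1.
  i=1: a_1=4, p_1 = 4*6 + 1 = 25, q_1 = 4*1 + 0 = 4.
  i=2: a_2=8, p_2 = 8*25 + 6 = 206, q_2 = 8*4 + 1 = 33.
  i=3: a_3=1, p_3 = 1*206 + 25 = 231, q_3 = 1*33 + 4 = 37.
  i=4: a_4=3, p_4 = 3*231 + 206 = 899, q_4 = 3*37 + 33 = 144.
  i=5: a_5=8, p_5 = 8*899 + 231 = 7423, q_5 = 8*144 + 37 = 1189.

6/1, 25/4, 206/33, 231/37, 899/144, 7423/1189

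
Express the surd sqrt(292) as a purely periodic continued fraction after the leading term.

Write x_i = (sqrt(292) + m_i)/d_i with (m_0, d_0) = (0, 1). a_0 = floor(sqrt(292)) = 17, since 17^2 = 289 <= 292 < 324 = 18^2.
Iterate m_{i+1} = d_i*a_i - m_i, d_{i+1} = (292 - m_{i+1}^2)/d_i, a_{i+1} = floor((a_0 + m_{i+1})/d_{i+1}):
  m_1 = 1*17 - 0 = 17, d_1 = (292 - 17^2)/1 = 3/1 = 3, a_1 = floor((17 + 17)/3) = 11.
  m_2 = 3*11 - 17 = 16, d_2 = (292 - 16^2)/3 = 36/3 = 12, a_2 = floor((17 + 16)/12) = 2.
  m_3 = 12*2 - 16 = 8, d_3 = (292 - 8^2)/12 = 228/12 = 19, a_3 = floor((17 + 8)/19) = 1.
  m_4 = 19*1 - 8 = 11, d_4 = (292 - 11^2)/19 = 171/19 = 9, a_4 = floor((17 + 11)/9) = 3.
  m_5 = 9*3 - 11 = 16, d_5 = (292 - 16^2)/9 = 36/9 = 4, a_5 = floor((17 + 16)/4) = 8.
  m_6 = 4*8 - 16 = 16, d_6 = (292 - 16^2)/4 = 36/4 = 9, a_6 = floor((17 + 16)/9) = 3.
  m_7 = 9*3 - 16 = 11, d_7 = (292 - 11^2)/9 = 171/9 = 19, a_7 = floor((17 + 11)/19) = 1.
  m_8 = 19*1 - 11 = 8, d_8 = (292 - 8^2)/19 = 228/19 = 12, a_8 = floor((17 + 8)/12) = 2.
  m_9 = 12*2 - 8 = 16, d_9 = (292 - 16^2)/12 = 36/12 = 3, a_9 = floor((17 + 16)/3) = 11.
  m_10 = 3*11 - 16 = 17, d_10 = (292 - 17^2)/3 = 3/3 = 1, a_10 = floor((17 + 17)/1) = 34.
  m_11 = 1*34 - 17 = 17, d_11 = (292 - 17^2)/1 = 3/1 = 3: (m_11, d_11) = (m_1, d_1) = (17, 3), so from here the quotients repeat a_1, ..., a_10; the period length is 10.
Hence the expansion of sqrt(292) is a_0 = 17 followed by the repeating block 11, 2, 1, 3, 8, 3, 1, 2, 11, 34 (period 10).

[17; (11, 2, 1, 3, 8, 3, 1, 2, 11, 34)]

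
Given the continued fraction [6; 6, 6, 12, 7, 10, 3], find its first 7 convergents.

Using the convergent recurrence p_i = a_i*p_{i-1} + p_{i-2}, q_i = a_i*q_{i-1} + q_{i-2} with p_{-2}=0, p_{-1}=1, q_{-2}=1, q_{-1}=0:
  i=0: a_0=6, p_0 = 6*1 + 0 = 6, q_0 = 6*0 + 1 = 1.
  i=1: a_1=6, p_1 = 6*6 + 1 = 37, q_1 = 6*1 + 0 = 6.
  i=2: a_2=6, p_2 = 6*37 + 6 = 228, q_2 = 6*6 + 1 = 37.
  i=3: a_3=12, p_3 = 12*228 + 37 = 2773, q_3 = 12*37 + 6 = 450.
  i=4: a_4=7, p_4 = 7*2773 + 228 = 19639, q_4 = 7*450 + 37 = 3187.
  i=5: a_5=10, p_5 = 10*19639 + 2773 = 199163, q_5 = 10*3187 + 450 = 32320.
  i=6: a_6=3, p_6 = 3*199163 + 19639 = 617128, q_6 = 3*32320 + 3187 = 100147.

6/1, 37/6, 228/37, 2773/450, 19639/3187, 199163/32320, 617128/100147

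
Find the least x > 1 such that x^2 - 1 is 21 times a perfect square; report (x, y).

First expand sqrt(21) as a continued fraction. With x_i = (sqrt(21) + m_i)/d_i and (m_0, d_0) = (0, 1): a_0 = floor(sqrt(21)) = 4, since 4^2 = 16 <= 21 < 25 = 5^2.
Iterate m_{i+1} = d_i*a_i - m_i, d_{i+1} = (21 - m_{i+1}^2)/d_i, a_{i+1} = floor((a_0 + m_{i+1})/d_{i+1}):
  m_1 = 1*4 - 0 = 4, d_1 = (21 - 4^2)/1 = 5/1 = 5, a_1 = floor((4 + 4)/5) = 1.
  m_2 = 5*1 - 4 = 1, d_2 = (21 - 1^2)/5 = 20/5 = 4, a_2 = floor((4 + 1)/4) = 1.
  m_3 = 4*1 - 1 = 3, d_3 = (21 - 3^2)/4 = 12/4 = 3, a_3 = floor((4 + 3)/3) = 2.
  m_4 = 3*2 - 3 = 3, d_4 = (21 - 3^2)/3 = 12/3 = 4, a_4 = floor((4 + 3)/4) = 1.
  m_5 = 4*1 - 3 = 1, d_5 = (21 - 1^2)/4 = 20/4 = 5, a_5 = floor((4 + 1)/5) = 1.
  m_6 = 5*1 - 1 = 4, d_6 = (21 - 4^2)/5 = 5/5 = 1, a_6 = floor((4 + 4)/1) = 8.
  m_7 = 1*8 - 4 = 4, d_7 = (21 - 4^2)/1 = 5/1 = 5: (m_7, d_7) = (m_1, d_1) = (4, 5), so from here the quotients repeat a_1, ..., a_6; the period length is 6.
So sqrt(21) = [4; (1, 1, 2, 1, 1, 8)] with period length k = 6.
k is even, so the fundamental solution of x^2 - 21y^2 = 1 is (p_{k-1}, q_{k-1}) = (p_5, q_5); compute convergents through index 5.
Convergents (p_i = a_i*p_{i-1} + p_{i-2}, q_i = a_i*q_{i-1} + q_{i-2} with p_{-2}=0, p_{-1}=1, q_{-2}=1, q_{-1}=0):
  i=0: a_0=4, p_0 = 4*1 + 0 = 4, q_0 = 4*0 + 1 = 1.
  i=1: a_1=1, p_1 = 1*4 + 1 = 5, q_1 = 1*1 + 0 = 1.
  i=2: a_2=1, p_2 = 1*5 + 4 = 9, q_2 = 1*1 + 1 = 2.
  i=3: a_3=2, p_3 = 2*9 + 5 = 23, q_3 = 2*2 + 1 = 5.
  i=4: a_4=1, p_4 = 1*23 + 9 = 32, q_4 = 1*5 + 2 = 7.
  i=5: a_5=1, p_5 = 1*32 + 23 = 55, q_5 = 1*7 + 5 = 12.
Check: 55^2 - 21*12^2 = 3025 - 3024 = 1, so (x, y) = (55, 12) solves the equation, and by the theorem it is the least positive solution.

(x, y) = (55, 12)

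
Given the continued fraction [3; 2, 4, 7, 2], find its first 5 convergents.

3/1, 7/2, 31/9, 224/65, 479/139

Using the convergent recurrence p_i = a_i*p_{i-1} + p_{i-2}, q_i = a_i*q_{i-1} + q_{i-2} with p_{-2}=0, p_{-1}=1, q_{-2}=1, q_{-1}=0:
  i=0: a_0=3, p_0 = 3*1 + 0 = 3, q_0 = 3*0 + 1 = 1.
  i=1: a_1=2, p_1 = 2*3 + 1 = 7, q_1 = 2*1 + 0 = 2.
  i=2: a_2=4, p_2 = 4*7 + 3 = 31, q_2 = 4*2 + 1 = 9.
  i=3: a_3=7, p_3 = 7*31 + 7 = 224, q_3 = 7*9 + 2 = 65.
  i=4: a_4=2, p_4 = 2*224 + 31 = 479, q_4 = 2*65 + 9 = 139.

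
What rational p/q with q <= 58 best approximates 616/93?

Expand x = 616/93 as a continued fraction with the Euclidean algorithm:
  616 = 6*93 + 58, so a_0 = 6.
  93 = 1*58 + 35, so a_1 = 1.
  58 = 1*35 + 23, so a_2 = 1.
  35 = 1*23 + 12, so a_3 = 1.
  23 = 1*12 + 11, so a_4 = 1.
  12 = 1*11 + 1, so a_5 = 1.
  11 = 11*1 + 0, so a_6 = 11.
so x = [6; 1, 1, 1, 1, 1, 11].
Convergents (p_i = a_i*p_{i-1} + p_{i-2}, q_i = a_i*q_{i-1} + q_{i-2} with p_{-2}=0, p_{-1}=1, q_{-2}=1, q_{-1}=0), until the denominator exceeds 58:
  i=0: a_0=6, p_0 = 6*1 + 0 = 6, q_0 = 6*0 + 1 = 1.
  i=1: a_1=1, p_1 = 1*6 + 1 = 7, q_1 = 1*1 + 0 = 1.
  i=2: a_2=1, p_2 = 1*7 + 6 = 13, q_2 = 1*1 + 1 = 2.
  i=3: a_3=1, p_3 = 1*13 + 7 = 20, q_3 = 1*2 + 1 = 3.
  i=4: a_4=1, p_4 = 1*20 + 13 = 33, q_4 = 1*3 + 2 = 5.
  i=5: a_5=1, p_5 = 1*33 + 20 = 53, q_5 = 1*5 + 3 = 8.
  i=6: a_6=11, p_6 = 11*53 + 33 = 616, q_6 = 11*8 + 5 = 93.
q_6 = 93 > 58, so the last convergent with denominator <= 58 is p_5/q_5 = 53/8.
The closest fraction with denominator <= 58 is either p_5/q_5 or the intermediate fraction (k*p_5 + p_4)/(k*q_5 + q_4) with the largest k >= 1 whose denominator stays <= 58; these approach x as k grows, and every other convergent or intermediate fraction in range is farther away.
Largest k: floor((58 - q_4)/q_5) = floor((58 - 5)/8) = 6.
That gives (6*53 + 33)/(6*8 + 5) = 351/53.
Compare the errors: |x - 53/8| = |616*8 - 53*93|/(93*8) = 1/744, and |x - 351/53| = |616*53 - 351*93|/(93*53) = 5/4929.
Cross-multiplying, 5*744 = 3720 < 4929 = 1*4929, so 5/4929 is smaller: the intermediate fraction 351/53 is closer to x than 53/8.

351/53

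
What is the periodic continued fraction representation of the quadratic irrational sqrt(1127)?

Write x_i = (sqrt(1127) + m_i)/d_i with (m_0, d_0) = (0, 1). a_0 = floor(sqrt(1127)) = 33, since 33^2 = 1089 <= 1127 < 1156 = 34^2.
Iterate m_{i+1} = d_i*a_i - m_i, d_{i+1} = (1127 - m_{i+1}^2)/d_i, a_{i+1} = floor((a_0 + m_{i+1})/d_{i+1}):
  m_1 = 1*33 - 0 = 33, d_1 = (1127 - 33^2)/1 = 38/1 = 38, a_1 = floor((33 + 33)/38) = 1.
  m_2 = 38*1 - 33 = 5, d_2 = (1127 - 5^2)/38 = 1102/38 = 29, a_2 = floor((33 + 5)/29) = 1.
  m_3 = 29*1 - 5 = 24, d_3 = (1127 - 24^2)/29 = 551/29 = 19, a_3 = floor((33 + 24)/19) = 3.
  m_4 = 19*3 - 24 = 33, d_4 = (1127 - 33^2)/19 = 38/19 = 2, a_4 = floor((33 + 33)/2) = 33.
  m_5 = 2*33 - 33 = 33, d_5 = (1127 - 33^2)/2 = 38/2 = 19, a_5 = floor((33 + 33)/19) = 3.
  m_6 = 19*3 - 33 = 24, d_6 = (1127 - 24^2)/19 = 551/19 = 29, a_6 = floor((33 + 24)/29) = 1.
  m_7 = 29*1 - 24 = 5, d_7 = (1127 - 5^2)/29 = 1102/29 = 38, a_7 = floor((33 + 5)/38) = 1.
  m_8 = 38*1 - 5 = 33, d_8 = (1127 - 33^2)/38 = 38/38 = 1, a_8 = floor((33 + 33)/1) = 66.
  m_9 = 1*66 - 33 = 33, d_9 = (1127 - 33^2)/1 = 38/1 = 38: (m_9, d_9) = (m_1, d_1) = (33, 38), so from here the quotients repeat a_1, ..., a_8; the period length is 8.
Hence the expansion of sqrt(1127) is a_0 = 33 followed by the repeating block 1, 1, 3, 33, 3, 1, 1, 66 (period 8).

[33; (1, 1, 3, 33, 3, 1, 1, 66)]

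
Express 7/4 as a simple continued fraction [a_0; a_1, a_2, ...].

[1; 1, 3]

Run the Euclidean algorithm on 7 and 4; the successive quotients are the partial quotients a_0, a_1, ... (each step inverts the fractional part left over by the previous one):
  7 = 1*4 + 3, so a_0 = 1.
  4 = 1*3 + 1, so a_1 = 1.
  3 = 3*1 + 0, so a_2 = 3.
The remainder reaches 0 after 3 divisions, so the expansion has 3 partial quotients, read off in order.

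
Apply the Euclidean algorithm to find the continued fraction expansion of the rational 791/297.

Run the Euclidean algorithm on 791 and 297; the successive quotients are the partial quotients a_0, a_1, ... (each step inverts the fractional part left over by the previous one):
  791 = 2*297 + 197, so a_0 = 2.
  297 = 1*197 + 100, so a_1 = 1.
  197 = 1*100 + 97, so a_2 = 1.
  100 = 1*97 + 3, so a_3 = 1.
  97 = 32*3 + 1, so a_4 = 32.
  3 = 3*1 + 0, so a_5 = 3.
The remainder reaches 0 after 6 divisions, so the expansion has 6 partial quotients, read off in order.

[2; 1, 1, 1, 32, 3]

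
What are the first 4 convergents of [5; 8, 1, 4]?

Using the convergent recurrence p_i = a_i*p_{i-1} + p_{i-2}, q_i = a_i*q_{i-1} + q_{i-2} with p_{-2}=0, p_{-1}=1, q_{-2}=1, q_{-1}=0:
  i=0: a_0=5, p_0 = 5*1 + 0 = 5, q_0 = 5*0 + 1 = 1.
  i=1: a_1=8, p_1 = 8*5 + 1 = 41, q_1 = 8*1 + 0 = 8.
  i=2: a_2=1, p_2 = 1*41 + 5 = 46, q_2 = 1*8 + 1 = 9.
  i=3: a_3=4, p_3 = 4*46 + 41 = 225, q_3 = 4*9 + 8 = 44.

5/1, 41/8, 46/9, 225/44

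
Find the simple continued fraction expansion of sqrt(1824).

Write x_i = (sqrt(1824) + m_i)/d_i with (m_0, d_0) = (0, 1). a_0 = floor(sqrt(1824)) = 42, since 42^2 = 1764 <= 1824 < 1849 = 43^2.
Iterate m_{i+1} = d_i*a_i - m_i, d_{i+1} = (1824 - m_{i+1}^2)/d_i, a_{i+1} = floor((a_0 + m_{i+1})/d_{i+1}):
  m_1 = 1*42 - 0 = 42, d_1 = (1824 - 42^2)/1 = 60/1 = 60, a_1 = floor((42 + 42)/60) = 1.
  m_2 = 60*1 - 42 = 18, d_2 = (1824 - 18^2)/60 = 1500/60 = 25, a_2 = floor((42 + 18)/25) = 2.
  m_3 = 25*2 - 18 = 32, d_3 = (1824 - 32^2)/25 = 800/25 = 32, a_3 = floor((42 + 32)/32) = 2.
  m_4 = 32*2 - 32 = 32, d_4 = (1824 - 32^2)/32 = 800/32 = 25, a_4 = floor((42 + 32)/25) = 2.
  m_5 = 25*2 - 32 = 18, d_5 = (1824 - 18^2)/25 = 1500/25 = 60, a_5 = floor((42 + 18)/60) = 1.
  m_6 = 60*1 - 18 = 42, d_6 = (1824 - 42^2)/60 = 60/60 = 1, a_6 = floor((42 + 42)/1) = 84.
  m_7 = 1*84 - 42 = 42, d_7 = (1824 - 42^2)/1 = 60/1 = 60: (m_7, d_7) = (m_1, d_1) = (42, 60), so from here the quotients repeat a_1, ..., a_6; the period length is 6.
Hence the expansion of sqrt(1824) is a_0 = 42 followed by the repeating block 1, 2, 2, 2, 1, 84 (period 6).

[42; (1, 2, 2, 2, 1, 84)]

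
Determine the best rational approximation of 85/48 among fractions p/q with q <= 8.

Expand x = 85/48 as a continued fraction with the Euclidean algorithm:
  85 = 1*48 + 37, so a_0 = 1.
  48 = 1*37 + 11, so a_1 = 1.
  37 = 3*11 + 4, so a_2 = 3.
  11 = 2*4 + 3, so a_3 = 2.
  4 = 1*3 + 1, so a_4 = 1.
  3 = 3*1 + 0, so a_5 = 3.
so x = [1; 1, 3, 2, 1, 3].
Convergents (p_i = a_i*p_{i-1} + p_{i-2}, q_i = a_i*q_{i-1} + q_{i-2} with p_{-2}=0, p_{-1}=1, q_{-2}=1, q_{-1}=0), until the denominator exceeds 8:
  i=0: a_0=1, p_0 = 1*1 + 0 = 1, q_0 = 1*0 + 1 = 1.
  i=1: a_1=1, p_1 = 1*1 + 1 = 2, q_1 = 1*1 + 0 = 1.
  i=2: a_2=3, p_2 = 3*2 + 1 = 7, q_2 = 3*1 + 1 = 4.
  i=3: a_3=2, p_3 = 2*7 + 2 = 16, q_3 = 2*4 + 1 = 9.
q_3 = 9 > 8, so the last convergent with denominator <= 8 is p_2/q_2 = 7/4.
The closest fraction with denominator <= 8 is either p_2/q_2 or the intermediate fraction (k*p_2 + p_1)/(k*q_2 + q_1) with the largest k >= 1 whose denominator stays <= 8; these approach x as k grows, and every other convergent or intermediate fraction in range is farther away.
Largest k: floor((8 - q_1)/q_2) = floor((8 - 1)/4) = 1.
That gives (1*7 + 2)/(1*4 + 1) = 9/5.
Compare the errors: |x - 7/4| = |85*4 - 7*48|/(48*4) = 4/192, and |x - 9/5| = |85*5 - 9*48|/(48*5) = 7/240.
Cross-multiplying, 4*240 = 960 < 1344 = 7*192, so 4/192 is smaller: the convergent 7/4 is closer to x than 9/5.

7/4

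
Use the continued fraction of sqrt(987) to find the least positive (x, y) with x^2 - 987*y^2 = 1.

(x, y) = (377, 12)

First expand sqrt(987) as a continued fraction. With x_i = (sqrt(987) + m_i)/d_i and (m_0, d_0) = (0, 1): a_0 = floor(sqrt(987)) = 31, since 31^2 = 961 <= 987 < 1024 = 32^2.
Iterate m_{i+1} = d_i*a_i - m_i, d_{i+1} = (987 - m_{i+1}^2)/d_i, a_{i+1} = floor((a_0 + m_{i+1})/d_{i+1}):
  m_1 = 1*31 - 0 = 31, d_1 = (987 - 31^2)/1 = 26/1 = 26, a_1 = floor((31 + 31)/26) = 2.
  m_2 = 26*2 - 31 = 21, d_2 = (987 - 21^2)/26 = 546/26 = 21, a_2 = floor((31 + 21)/21) = 2.
  m_3 = 21*2 - 21 = 21, d_3 = (987 - 21^2)/21 = 546/21 = 26, a_3 = floor((31 + 21)/26) = 2.
  m_4 = 26*2 - 21 = 31, d_4 = (987 - 31^2)/26 = 26/26 = 1, a_4 = floor((31 + 31)/1) = 62.
  m_5 = 1*62 - 31 = 31, d_5 = (987 - 31^2)/1 = 26/1 = 26: (m_5, d_5) = (m_1, d_1) = (31, 26), so from here the quotients repeat a_1, ..., a_4; the period length is 4.
So sqrt(987) = [31; (2, 2, 2, 62)] with period length k = 4.
k is even, so the fundamental solution of x^2 - 987y^2 = 1 is (p_{k-1}, q_{k-1}) = (p_3, q_3); compute convergents through index 3.
Convergents (p_i = a_i*p_{i-1} + p_{i-2}, q_i = a_i*q_{i-1} + q_{i-2} with p_{-2}=0, p_{-1}=1, q_{-2}=1, q_{-1}=0):
  i=0: a_0=31, p_0 = 31*1 + 0 = 31, q_0 = 31*0 + 1 = 1.
  i=1: a_1=2, p_1 = 2*31 + 1 = 63, q_1 = 2*1 + 0 = 2.
  i=2: a_2=2, p_2 = 2*63 + 31 = 157, q_2 = 2*2 + 1 = 5.
  i=3: a_3=2, p_3 = 2*157 + 63 = 377, q_3 = 2*5 + 2 = 12.
Check: 377^2 - 987*12^2 = 142129 - 142128 = 1, so (x, y) = (377, 12) solves the equation, and by the theorem it is the least positive solution.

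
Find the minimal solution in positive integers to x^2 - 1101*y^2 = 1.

(x, y) = (24313015, 732732)

First expand sqrt(1101) as a continued fraction. With x_i = (sqrt(1101) + m_i)/d_i and (m_0, d_0) = (0, 1): a_0 = floor(sqrt(1101)) = 33, since 33^2 = 1089 <= 1101 < 1156 = 34^2.
Iterate m_{i+1} = d_i*a_i - m_i, d_{i+1} = (1101 - m_{i+1}^2)/d_i, a_{i+1} = floor((a_0 + m_{i+1})/d_{i+1}):
  m_1 = 1*33 - 0 = 33, d_1 = (1101 - 33^2)/1 = 12/1 = 12, a_1 = floor((33 + 33)/12) = 5.
  m_2 = 12*5 - 33 = 27, d_2 = (1101 - 27^2)/12 = 372/12 = 31, a_2 = floor((33 + 27)/31) = 1.
  m_3 = 31*1 - 27 = 4, d_3 = (1101 - 4^2)/31 = 1085/31 = 35, a_3 = floor((33 + 4)/35) = 1.
  m_4 = 35*1 - 4 = 31, d_4 = (1101 - 31^2)/35 = 140/35 = 4, a_4 = floor((33 + 31)/4) = 16.
  m_5 = 4*16 - 31 = 33, d_5 = (1101 - 33^2)/4 = 12/4 = 3, a_5 = floor((33 + 33)/3) = 22.
  m_6 = 3*22 - 33 = 33, d_6 = (1101 - 33^2)/3 = 12/3 = 4, a_6 = floor((33 + 33)/4) = 16.
  m_7 = 4*16 - 33 = 31, d_7 = (1101 - 31^2)/4 = 140/4 = 35, a_7 = floor((33 + 31)/35) = 1.
  m_8 = 35*1 - 31 = 4, d_8 = (1101 - 4^2)/35 = 1085/35 = 31, a_8 = floor((33 + 4)/31) = 1.
  m_9 = 31*1 - 4 = 27, d_9 = (1101 - 27^2)/31 = 372/31 = 12, a_9 = floor((33 + 27)/12) = 5.
  m_10 = 12*5 - 27 = 33, d_10 = (1101 - 33^2)/12 = 12/12 = 1, a_10 = floor((33 + 33)/1) = 66.
  m_11 = 1*66 - 33 = 33, d_11 = (1101 - 33^2)/1 = 12/1 = 12: (m_11, d_11) = (m_1, d_1) = (33, 12), so from here the quotients repeat a_1, ..., a_10; the period length is 10.
So sqrt(1101) = [33; (5, 1, 1, 16, 22, 16, 1, 1, 5, 66)] with period length k = 10.
k is even, so the fundamental solution of x^2 - 1101y^2 = 1 is (p_{k-1}, q_{k-1}) = (p_9, q_9); compute convergents through index 9.
Convergents (p_i = a_i*p_{i-1} + p_{i-2}, q_i = a_i*q_{i-1} + q_{i-2} with p_{-2}=0, p_{-1}=1, q_{-2}=1, q_{-1}=0):
  i=0: a_0=33, p_0 = 33*1 + 0 = 33, q_0 = 33*0 + 1 = 1.
  i=1: a_1=5, p_1 = 5*33 + 1 = 166, q_1 = 5*1 + 0 = 5.
  i=2: a_2=1, p_2 = 1*166 + 33 = 199, q_2 = 1*5 + 1 = 6.
  i=3: a_3=1, p_3 = 1*199 + 166 = 365, q_3 = 1*6 + 5 = 11.
  i=4: a_4=16, p_4 = 16*365 + 199 = 6039, q_4 = 16*11 + 6 = 182.
  i=5: a_5=22, p_5 = 22*6039 + 365 = 133223, q_5 = 22*182 + 11 = 4015.
  i=6: a_6=16, p_6 = 16*133223 + 6039 = 2137607, q_6 = 16*4015 + 182 = 64422.
  i=7: a_7=1, p_7 = 1*2137607 + 133223 = 2270830, q_7 = 1*64422 + 4015 = 68437.
  i=8: a_8=1, p_8 = 1*2270830 + 2137607 = 4408437, q_8 = 1*68437 + 64422 = 132859.
  i=9: a_9=5, p_9 = 5*4408437 + 2270830 = 24313015, q_9 = 5*132859 + 68437 = 732732.
Check: 24313015^2 - 1101*732732^2 = 591122698390225 - 591122698390224 = 1, so (x, y) = (24313015, 732732) solves the equation, and by the theorem it is the least positive solution.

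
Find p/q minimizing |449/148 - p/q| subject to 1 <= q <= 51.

Expand x = 449/148 as a continued fraction with the Euclidean algorithm:
  449 = 3*148 + 5, so a_0 = 3.
  148 = 29*5 + 3, so a_1 = 29.
  5 = 1*3 + 2, so a_2 = 1.
  3 = 1*2 + 1, so a_3 = 1.
  2 = 2*1 + 0, so a_4 = 2.
so x = [3; 29, 1, 1, 2].
Convergents (p_i = a_i*p_{i-1} + p_{i-2}, q_i = a_i*q_{i-1} + q_{i-2} with p_{-2}=0, p_{-1}=1, q_{-2}=1, q_{-1}=0), until the denominator exceeds 51:
  i=0: a_0=3, p_0 = 3*1 + 0 = 3, q_0 = 3*0 + 1 = 1.
  i=1: a_1=29, p_1 = 29*3 + 1 = 88, q_1 = 29*1 + 0 = 29.
  i=2: a_2=1, p_2 = 1*88 + 3 = 91, q_2 = 1*29 + 1 = 30.
  i=3: a_3=1, p_3 = 1*91 + 88 = 179, q_3 = 1*30 + 29 = 59.
q_3 = 59 > 51, so the last convergent with denominator <= 51 is p_2/q_2 = 91/30.
The closest fraction with denominator <= 51 is either p_2/q_2 or the intermediate fraction (k*p_2 + p_1)/(k*q_2 + q_1) with the largest k >= 1 whose denominator stays <= 51; these approach x as k grows, and every other convergent or intermediate fraction in range is farther away.
Largest k: floor((51 - q_1)/q_2) = floor((51 - 29)/30) = 0.
Since k = 0, no intermediate fraction beyond p_2/q_2 has denominator <= 51, so the convergent 91/30 is the closest (its error is |449*30 - 91*148|/(148*30) = 2/4440).

91/30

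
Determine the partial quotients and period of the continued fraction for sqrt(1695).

[41; (5, 1, 6, 1, 1, 1, 6, 1, 5, 82)]

Write x_i = (sqrt(1695) + m_i)/d_i with (m_0, d_0) = (0, 1). a_0 = floor(sqrt(1695)) = 41, since 41^2 = 1681 <= 1695 < 1764 = 42^2.
Iterate m_{i+1} = d_i*a_i - m_i, d_{i+1} = (1695 - m_{i+1}^2)/d_i, a_{i+1} = floor((a_0 + m_{i+1})/d_{i+1}):
  m_1 = 1*41 - 0 = 41, d_1 = (1695 - 41^2)/1 = 14/1 = 14, a_1 = floor((41 + 41)/14) = 5.
  m_2 = 14*5 - 41 = 29, d_2 = (1695 - 29^2)/14 = 854/14 = 61, a_2 = floor((41 + 29)/61) = 1.
  m_3 = 61*1 - 29 = 32, d_3 = (1695 - 32^2)/61 = 671/61 = 11, a_3 = floor((41 + 32)/11) = 6.
  m_4 = 11*6 - 32 = 34, d_4 = (1695 - 34^2)/11 = 539/11 = 49, a_4 = floor((41 + 34)/49) = 1.
  m_5 = 49*1 - 34 = 15, d_5 = (1695 - 15^2)/49 = 1470/49 = 30, a_5 = floor((41 + 15)/30) = 1.
  m_6 = 30*1 - 15 = 15, d_6 = (1695 - 15^2)/30 = 1470/30 = 49, a_6 = floor((41 + 15)/49) = 1.
  m_7 = 49*1 - 15 = 34, d_7 = (1695 - 34^2)/49 = 539/49 = 11, a_7 = floor((41 + 34)/11) = 6.
  m_8 = 11*6 - 34 = 32, d_8 = (1695 - 32^2)/11 = 671/11 = 61, a_8 = floor((41 + 32)/61) = 1.
  m_9 = 61*1 - 32 = 29, d_9 = (1695 - 29^2)/61 = 854/61 = 14, a_9 = floor((41 + 29)/14) = 5.
  m_10 = 14*5 - 29 = 41, d_10 = (1695 - 41^2)/14 = 14/14 = 1, a_10 = floor((41 + 41)/1) = 82.
  m_11 = 1*82 - 41 = 41, d_11 = (1695 - 41^2)/1 = 14/1 = 14: (m_11, d_11) = (m_1, d_1) = (41, 14), so from here the quotients repeat a_1, ..., a_10; the period length is 10.
Hence the expansion of sqrt(1695) is a_0 = 41 followed by the repeating block 5, 1, 6, 1, 1, 1, 6, 1, 5, 82 (period 10).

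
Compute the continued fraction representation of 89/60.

[1; 2, 14, 2]

Run the Euclidean algorithm on 89 and 60; the successive quotients are the partial quotients a_0, a_1, ... (each step inverts the fractional part left over by the previous one):
  89 = 1*60 + 29, so a_0 = 1.
  60 = 2*29 + 2, so a_1 = 2.
  29 = 14*2 + 1, so a_2 = 14.
  2 = 2*1 + 0, so a_3 = 2.
The remainder reaches 0 after 4 divisions, so the expansion has 4 partial quotients, read off in order.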